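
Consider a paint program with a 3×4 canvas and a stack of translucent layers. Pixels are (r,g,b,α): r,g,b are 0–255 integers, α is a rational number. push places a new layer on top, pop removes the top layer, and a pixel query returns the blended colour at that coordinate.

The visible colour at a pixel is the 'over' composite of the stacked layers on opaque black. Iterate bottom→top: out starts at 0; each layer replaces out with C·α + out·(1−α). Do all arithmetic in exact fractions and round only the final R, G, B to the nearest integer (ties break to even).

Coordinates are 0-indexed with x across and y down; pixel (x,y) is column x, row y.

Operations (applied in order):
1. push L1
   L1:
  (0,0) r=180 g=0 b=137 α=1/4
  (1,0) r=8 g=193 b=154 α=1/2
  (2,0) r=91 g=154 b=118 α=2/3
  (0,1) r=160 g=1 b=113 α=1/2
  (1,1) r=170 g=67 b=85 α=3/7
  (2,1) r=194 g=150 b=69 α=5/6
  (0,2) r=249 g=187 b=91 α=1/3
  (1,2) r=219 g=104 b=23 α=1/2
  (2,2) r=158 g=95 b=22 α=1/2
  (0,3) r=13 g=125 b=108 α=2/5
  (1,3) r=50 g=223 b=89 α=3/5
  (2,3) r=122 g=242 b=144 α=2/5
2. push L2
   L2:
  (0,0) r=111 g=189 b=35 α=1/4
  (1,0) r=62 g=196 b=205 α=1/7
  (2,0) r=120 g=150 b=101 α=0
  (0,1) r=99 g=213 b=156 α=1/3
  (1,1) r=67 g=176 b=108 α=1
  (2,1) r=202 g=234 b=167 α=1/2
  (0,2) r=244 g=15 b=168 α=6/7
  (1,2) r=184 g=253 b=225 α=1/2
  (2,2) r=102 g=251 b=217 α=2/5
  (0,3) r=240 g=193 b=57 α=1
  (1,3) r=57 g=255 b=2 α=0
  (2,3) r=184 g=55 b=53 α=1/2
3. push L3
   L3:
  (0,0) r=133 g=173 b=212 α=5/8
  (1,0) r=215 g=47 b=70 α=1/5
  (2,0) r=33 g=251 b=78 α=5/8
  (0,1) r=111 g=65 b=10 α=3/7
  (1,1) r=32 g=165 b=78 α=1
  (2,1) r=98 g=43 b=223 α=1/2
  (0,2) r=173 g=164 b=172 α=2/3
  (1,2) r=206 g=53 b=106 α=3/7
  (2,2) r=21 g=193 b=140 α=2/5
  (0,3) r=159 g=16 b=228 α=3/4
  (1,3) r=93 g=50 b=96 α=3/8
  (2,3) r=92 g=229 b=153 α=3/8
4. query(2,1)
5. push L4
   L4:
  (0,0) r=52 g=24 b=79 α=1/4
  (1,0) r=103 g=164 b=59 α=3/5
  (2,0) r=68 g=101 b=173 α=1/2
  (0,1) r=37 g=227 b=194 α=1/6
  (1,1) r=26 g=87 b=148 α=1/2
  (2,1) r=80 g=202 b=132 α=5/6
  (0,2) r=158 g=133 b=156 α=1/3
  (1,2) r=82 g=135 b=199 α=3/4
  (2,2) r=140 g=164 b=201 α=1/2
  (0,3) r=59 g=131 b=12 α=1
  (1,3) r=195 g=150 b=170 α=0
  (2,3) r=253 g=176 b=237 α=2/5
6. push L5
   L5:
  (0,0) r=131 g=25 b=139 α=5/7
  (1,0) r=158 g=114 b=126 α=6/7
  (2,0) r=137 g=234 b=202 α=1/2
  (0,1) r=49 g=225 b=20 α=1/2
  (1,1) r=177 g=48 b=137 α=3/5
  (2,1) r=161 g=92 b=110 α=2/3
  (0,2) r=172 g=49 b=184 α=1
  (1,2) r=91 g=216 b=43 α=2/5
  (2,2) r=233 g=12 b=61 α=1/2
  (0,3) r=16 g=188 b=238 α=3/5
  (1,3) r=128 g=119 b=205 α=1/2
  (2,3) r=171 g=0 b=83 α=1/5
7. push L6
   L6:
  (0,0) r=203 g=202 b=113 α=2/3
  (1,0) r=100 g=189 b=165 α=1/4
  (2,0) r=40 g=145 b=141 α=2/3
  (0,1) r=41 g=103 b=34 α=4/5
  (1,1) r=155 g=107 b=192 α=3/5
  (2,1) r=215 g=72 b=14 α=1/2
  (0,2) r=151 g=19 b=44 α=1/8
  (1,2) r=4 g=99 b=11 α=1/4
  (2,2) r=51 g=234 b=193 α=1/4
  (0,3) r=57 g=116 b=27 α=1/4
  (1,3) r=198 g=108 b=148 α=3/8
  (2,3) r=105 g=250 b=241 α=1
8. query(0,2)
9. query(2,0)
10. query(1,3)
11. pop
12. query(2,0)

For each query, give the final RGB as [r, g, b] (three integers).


(2,1) stack=L1,L2,L3; from [0,0,0]:
L1 α=5/6: [485/3, 125, 115/2]
L2 α=1/2: [1091/6, 359/2, 449/4]
L3 α=1/2: [1679/12, 445/4, 1341/8]
rounded: [140, 111, 168]

at x=0,y=2 over L1,L2,L3,L4,L5,L6:
after L1 α=1/3: [83, 187/3, 91/3]
after L2 α=6/7: [221, 457/21, 445/3]
after L3 α=2/3: [189, 7345/63, 1477/9]
after L4 α=1/3: [536/3, 23069/189, 4358/27]
after L5 α=1: [172, 49, 184]
after L6 α=1/8: [1355/8, 181/4, 333/2]
= [169, 45, 166]

at x=2,y=0 over L1,L2,L3,L4,L5,L6:
after L1 α=2/3: [182/3, 308/3, 236/3]
after L2 α=0: [182/3, 308/3, 236/3]
after L3 α=5/8: [347/8, 1563/8, 313/4]
after L4 α=1/2: [891/16, 2371/16, 1005/8]
after L5 α=1/2: [3083/32, 6115/32, 2621/16]
after L6 α=2/3: [1881/32, 15395/96, 7133/48]
rounded: [59, 160, 149]

query (1,3) [L1,L2,L3,L4,L5,L6] — begin 0,0,0
L1 α=3/5: [30, 669/5, 267/5]
L2 α=0: [30, 669/5, 267/5]
L3 α=3/8: [429/8, 819/8, 555/8]
L4 α=0: [429/8, 819/8, 555/8]
L5 α=1/2: [1453/16, 1771/16, 2195/16]
L6 α=3/8: [16769/128, 14039/128, 18079/128]
rounded: [131, 110, 141]

query (2,0) [L1,L2,L3,L4,L5] — begin 0,0,0
L1 α=2/3: [182/3, 308/3, 236/3]
L2 α=0: [182/3, 308/3, 236/3]
L3 α=5/8: [347/8, 1563/8, 313/4]
L4 α=1/2: [891/16, 2371/16, 1005/8]
L5 α=1/2: [3083/32, 6115/32, 2621/16]
rounded: [96, 191, 164]


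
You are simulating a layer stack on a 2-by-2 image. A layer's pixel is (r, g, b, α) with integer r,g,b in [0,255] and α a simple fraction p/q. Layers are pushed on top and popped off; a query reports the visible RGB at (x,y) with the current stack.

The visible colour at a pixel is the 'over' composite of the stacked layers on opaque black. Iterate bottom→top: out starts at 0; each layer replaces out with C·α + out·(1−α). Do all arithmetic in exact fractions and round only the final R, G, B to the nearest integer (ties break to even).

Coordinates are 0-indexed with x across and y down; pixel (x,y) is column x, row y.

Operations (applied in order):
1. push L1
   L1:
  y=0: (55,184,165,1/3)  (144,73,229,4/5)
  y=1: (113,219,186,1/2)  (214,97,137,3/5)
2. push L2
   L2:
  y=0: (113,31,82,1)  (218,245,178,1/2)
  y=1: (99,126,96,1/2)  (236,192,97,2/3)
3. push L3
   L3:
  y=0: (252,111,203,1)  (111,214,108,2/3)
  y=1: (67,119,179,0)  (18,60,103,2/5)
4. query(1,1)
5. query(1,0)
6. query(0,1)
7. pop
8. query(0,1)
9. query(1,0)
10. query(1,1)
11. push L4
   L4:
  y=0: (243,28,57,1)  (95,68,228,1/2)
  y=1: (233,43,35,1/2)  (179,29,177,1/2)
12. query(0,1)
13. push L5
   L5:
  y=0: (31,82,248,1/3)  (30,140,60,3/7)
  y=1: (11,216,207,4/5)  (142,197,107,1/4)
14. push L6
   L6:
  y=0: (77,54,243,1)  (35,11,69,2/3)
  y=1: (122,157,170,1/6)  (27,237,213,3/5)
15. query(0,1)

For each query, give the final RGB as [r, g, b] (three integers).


at x=1,y=1 over L1,L2,L3:
L1 α=3/5: [642/5, 291/5, 411/5]
L2 α=2/3: [3002/15, 737/5, 1381/15]
L3 α=2/5: [3182/25, 2811/25, 2411/25]
= [127, 112, 96]

at x=1,y=0 over L1,L2,L3:
+L1 (α=4/5) → [576/5, 292/5, 916/5]
+L2 (α=1/2) → [833/5, 1517/10, 903/5]
+L3 (α=2/3) → [1943/15, 5797/30, 661/5]
→ [130, 193, 132]

at x=0,y=1 over L1,L2,L3:
+L1 (α=1/2) → [113/2, 219/2, 93]
+L2 (α=1/2) → [311/4, 471/4, 189/2]
+L3 (α=0) → [311/4, 471/4, 189/2]
rounded: [78, 118, 94]

at x=0,y=1 over L1,L2:
after L1 α=1/2: [113/2, 219/2, 93]
after L2 α=1/2: [311/4, 471/4, 189/2]
→ [78, 118, 94]

at x=1,y=0 over L1,L2:
L1 α=4/5: [576/5, 292/5, 916/5]
L2 α=1/2: [833/5, 1517/10, 903/5]
rounded: [167, 152, 181]

at x=1,y=1 over L1,L2:
+L1 (α=3/5) → [642/5, 291/5, 411/5]
+L2 (α=2/3) → [3002/15, 737/5, 1381/15]
rounded: [200, 147, 92]

at x=0,y=1 over L1,L2,L4:
after L1 α=1/2: [113/2, 219/2, 93]
after L2 α=1/2: [311/4, 471/4, 189/2]
after L4 α=1/2: [1243/8, 643/8, 259/4]
rounded: [155, 80, 65]

query (0,1) [L1,L2,L4,L5,L6] — begin 0,0,0
+L1 (α=1/2) → [113/2, 219/2, 93]
+L2 (α=1/2) → [311/4, 471/4, 189/2]
+L4 (α=1/2) → [1243/8, 643/8, 259/4]
+L5 (α=4/5) → [319/8, 1511/8, 3571/20]
+L6 (α=1/6) → [857/16, 2937/16, 1417/8]
rounded: [54, 184, 177]


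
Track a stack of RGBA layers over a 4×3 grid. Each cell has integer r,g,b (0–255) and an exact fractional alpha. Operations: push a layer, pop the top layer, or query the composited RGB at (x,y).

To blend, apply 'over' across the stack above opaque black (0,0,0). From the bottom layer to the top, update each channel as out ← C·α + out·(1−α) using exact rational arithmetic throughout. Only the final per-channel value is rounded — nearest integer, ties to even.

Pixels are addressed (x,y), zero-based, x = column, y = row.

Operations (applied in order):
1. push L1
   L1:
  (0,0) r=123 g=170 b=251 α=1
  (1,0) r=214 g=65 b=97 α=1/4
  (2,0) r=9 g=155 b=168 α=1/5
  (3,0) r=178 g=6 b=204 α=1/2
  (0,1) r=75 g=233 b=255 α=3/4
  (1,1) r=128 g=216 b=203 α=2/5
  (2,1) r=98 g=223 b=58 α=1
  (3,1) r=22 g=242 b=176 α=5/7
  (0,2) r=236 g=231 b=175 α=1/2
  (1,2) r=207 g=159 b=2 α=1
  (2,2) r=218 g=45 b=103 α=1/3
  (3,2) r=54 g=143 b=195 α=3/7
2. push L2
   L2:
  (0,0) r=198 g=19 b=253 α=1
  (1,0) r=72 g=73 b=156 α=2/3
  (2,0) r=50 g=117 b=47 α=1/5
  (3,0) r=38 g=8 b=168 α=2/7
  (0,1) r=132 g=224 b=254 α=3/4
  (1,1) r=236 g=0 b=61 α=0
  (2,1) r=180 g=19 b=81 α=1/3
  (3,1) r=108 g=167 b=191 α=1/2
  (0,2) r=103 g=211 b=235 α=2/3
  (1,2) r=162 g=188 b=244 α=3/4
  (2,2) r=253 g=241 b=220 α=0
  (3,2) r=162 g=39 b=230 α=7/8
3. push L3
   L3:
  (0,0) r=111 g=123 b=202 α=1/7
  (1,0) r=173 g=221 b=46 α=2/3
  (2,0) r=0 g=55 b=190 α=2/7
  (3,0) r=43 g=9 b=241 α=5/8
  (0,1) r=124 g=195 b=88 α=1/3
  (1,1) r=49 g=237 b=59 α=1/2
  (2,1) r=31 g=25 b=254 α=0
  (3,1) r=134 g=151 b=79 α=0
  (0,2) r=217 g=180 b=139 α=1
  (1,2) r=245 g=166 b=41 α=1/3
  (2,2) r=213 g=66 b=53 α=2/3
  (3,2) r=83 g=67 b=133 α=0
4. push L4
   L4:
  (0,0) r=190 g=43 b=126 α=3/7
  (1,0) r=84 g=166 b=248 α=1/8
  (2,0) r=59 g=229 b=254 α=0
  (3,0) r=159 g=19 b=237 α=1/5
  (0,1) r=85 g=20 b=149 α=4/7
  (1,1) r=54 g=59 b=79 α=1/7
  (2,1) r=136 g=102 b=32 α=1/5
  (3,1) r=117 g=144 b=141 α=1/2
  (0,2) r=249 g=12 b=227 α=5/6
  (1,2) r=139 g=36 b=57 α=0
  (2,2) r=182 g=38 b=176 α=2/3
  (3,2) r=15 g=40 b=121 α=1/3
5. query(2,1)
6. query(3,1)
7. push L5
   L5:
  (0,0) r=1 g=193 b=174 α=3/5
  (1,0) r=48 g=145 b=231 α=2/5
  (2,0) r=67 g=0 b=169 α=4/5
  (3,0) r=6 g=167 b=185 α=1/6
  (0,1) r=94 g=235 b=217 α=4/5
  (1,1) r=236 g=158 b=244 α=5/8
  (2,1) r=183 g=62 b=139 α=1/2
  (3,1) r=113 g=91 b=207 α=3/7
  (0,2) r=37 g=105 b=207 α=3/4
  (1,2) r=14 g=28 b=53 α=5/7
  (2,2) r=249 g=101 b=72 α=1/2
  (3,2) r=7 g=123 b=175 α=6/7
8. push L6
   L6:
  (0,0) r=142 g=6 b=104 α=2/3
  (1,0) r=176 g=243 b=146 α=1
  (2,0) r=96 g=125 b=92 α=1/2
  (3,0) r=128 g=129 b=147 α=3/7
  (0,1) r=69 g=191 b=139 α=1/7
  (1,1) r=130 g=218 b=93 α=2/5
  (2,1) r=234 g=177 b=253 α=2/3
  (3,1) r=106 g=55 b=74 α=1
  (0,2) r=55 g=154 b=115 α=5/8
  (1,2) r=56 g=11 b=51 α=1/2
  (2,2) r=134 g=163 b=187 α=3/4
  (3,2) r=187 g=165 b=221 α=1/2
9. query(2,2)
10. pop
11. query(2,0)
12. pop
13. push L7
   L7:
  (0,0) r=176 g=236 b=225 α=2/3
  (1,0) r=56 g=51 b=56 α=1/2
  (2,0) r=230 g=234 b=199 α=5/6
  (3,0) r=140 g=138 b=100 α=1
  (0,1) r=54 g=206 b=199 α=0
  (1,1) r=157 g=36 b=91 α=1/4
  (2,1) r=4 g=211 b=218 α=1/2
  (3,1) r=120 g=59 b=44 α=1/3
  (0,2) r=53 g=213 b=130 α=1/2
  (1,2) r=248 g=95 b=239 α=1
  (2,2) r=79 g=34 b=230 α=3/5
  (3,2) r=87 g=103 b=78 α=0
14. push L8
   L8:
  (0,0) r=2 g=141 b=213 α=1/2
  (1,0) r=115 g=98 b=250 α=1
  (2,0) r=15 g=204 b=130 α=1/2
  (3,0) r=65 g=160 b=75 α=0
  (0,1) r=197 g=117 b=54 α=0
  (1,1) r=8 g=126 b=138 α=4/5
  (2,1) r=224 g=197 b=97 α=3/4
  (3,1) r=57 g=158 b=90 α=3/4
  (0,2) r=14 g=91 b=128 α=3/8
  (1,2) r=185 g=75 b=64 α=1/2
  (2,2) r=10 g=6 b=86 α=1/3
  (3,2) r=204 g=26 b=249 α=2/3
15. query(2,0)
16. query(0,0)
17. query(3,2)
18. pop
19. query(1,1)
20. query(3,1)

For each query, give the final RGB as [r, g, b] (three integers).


(2,1) stack=L1,L2,L3,L4; from [0,0,0]:
L1 α=1: [98, 223, 58]
L2 α=1/3: [376/3, 155, 197/3]
L3 α=0: [376/3, 155, 197/3]
L4 α=1/5: [1912/15, 722/5, 884/15]
= [127, 144, 59]

(3,1) stack=L1,L2,L3,L4; from [0,0,0]:
after L1 α=5/7: [110/7, 1210/7, 880/7]
after L2 α=1/2: [433/7, 2379/14, 2217/14]
after L3 α=0: [433/7, 2379/14, 2217/14]
after L4 α=1/2: [626/7, 4395/28, 4191/28]
= [89, 157, 150]

at x=2,y=2 over L1,L2,L3,L4,L5,L6:
L1 α=1/3: [218/3, 15, 103/3]
L2 α=0: [218/3, 15, 103/3]
L3 α=2/3: [1496/9, 49, 421/9]
L4 α=2/3: [4772/27, 125/3, 3589/27]
L5 α=1/2: [11495/54, 214/3, 5533/54]
L6 α=3/4: [33203/216, 1681/12, 35827/216]
→ [154, 140, 166]

at x=2,y=0 over L1,L2,L3,L4,L5:
after L1 α=1/5: [9/5, 31, 168/5]
after L2 α=1/5: [286/25, 241/5, 907/25]
after L3 α=2/7: [286/35, 351/7, 401/5]
after L4 α=0: [286/35, 351/7, 401/5]
after L5 α=4/5: [9666/175, 351/35, 3781/25]
rounded: [55, 10, 151]

query (2,0) [L1,L2,L3,L4,L7,L8] — begin 0,0,0
after L1 α=1/5: [9/5, 31, 168/5]
after L2 α=1/5: [286/25, 241/5, 907/25]
after L3 α=2/7: [286/35, 351/7, 401/5]
after L4 α=0: [286/35, 351/7, 401/5]
after L7 α=5/6: [6756/35, 2847/14, 896/5]
after L8 α=1/2: [7281/70, 5703/28, 773/5]
= [104, 204, 155]

query (0,0) [L1,L2,L3,L4,L7,L8] — begin 0,0,0
after L1 α=1: [123, 170, 251]
after L2 α=1: [198, 19, 253]
after L3 α=1/7: [1299/7, 237/7, 1720/7]
after L4 α=3/7: [9186/49, 1851/49, 9526/49]
after L7 α=2/3: [26434/147, 24979/147, 31576/147]
after L8 α=1/2: [13364/147, 22853/147, 62887/294]
→ [91, 155, 214]

query (3,2) [L1,L2,L3,L4,L7,L8] — begin 0,0,0
after L1 α=3/7: [162/7, 429/7, 585/7]
after L2 α=7/8: [2025/14, 585/14, 11855/56]
after L3 α=0: [2025/14, 585/14, 11855/56]
after L4 α=1/3: [710/7, 865/21, 5081/28]
after L7 α=0: [710/7, 865/21, 5081/28]
after L8 α=2/3: [3566/21, 1957/63, 19025/84]
→ [170, 31, 226]

query (1,1) [L1,L2,L3,L4,L7] — begin 0,0,0
L1 α=2/5: [256/5, 432/5, 406/5]
L2 α=0: [256/5, 432/5, 406/5]
L3 α=1/2: [501/10, 1617/10, 701/10]
L4 α=1/7: [1773/35, 5146/35, 2498/35]
L7 α=1/4: [5407/70, 8349/70, 10679/140]
rounded: [77, 119, 76]

query (3,1) [L1,L2,L3,L4,L7] — begin 0,0,0
after L1 α=5/7: [110/7, 1210/7, 880/7]
after L2 α=1/2: [433/7, 2379/14, 2217/14]
after L3 α=0: [433/7, 2379/14, 2217/14]
after L4 α=1/2: [626/7, 4395/28, 4191/28]
after L7 α=1/3: [2092/21, 5221/42, 4807/42]
rounded: [100, 124, 114]


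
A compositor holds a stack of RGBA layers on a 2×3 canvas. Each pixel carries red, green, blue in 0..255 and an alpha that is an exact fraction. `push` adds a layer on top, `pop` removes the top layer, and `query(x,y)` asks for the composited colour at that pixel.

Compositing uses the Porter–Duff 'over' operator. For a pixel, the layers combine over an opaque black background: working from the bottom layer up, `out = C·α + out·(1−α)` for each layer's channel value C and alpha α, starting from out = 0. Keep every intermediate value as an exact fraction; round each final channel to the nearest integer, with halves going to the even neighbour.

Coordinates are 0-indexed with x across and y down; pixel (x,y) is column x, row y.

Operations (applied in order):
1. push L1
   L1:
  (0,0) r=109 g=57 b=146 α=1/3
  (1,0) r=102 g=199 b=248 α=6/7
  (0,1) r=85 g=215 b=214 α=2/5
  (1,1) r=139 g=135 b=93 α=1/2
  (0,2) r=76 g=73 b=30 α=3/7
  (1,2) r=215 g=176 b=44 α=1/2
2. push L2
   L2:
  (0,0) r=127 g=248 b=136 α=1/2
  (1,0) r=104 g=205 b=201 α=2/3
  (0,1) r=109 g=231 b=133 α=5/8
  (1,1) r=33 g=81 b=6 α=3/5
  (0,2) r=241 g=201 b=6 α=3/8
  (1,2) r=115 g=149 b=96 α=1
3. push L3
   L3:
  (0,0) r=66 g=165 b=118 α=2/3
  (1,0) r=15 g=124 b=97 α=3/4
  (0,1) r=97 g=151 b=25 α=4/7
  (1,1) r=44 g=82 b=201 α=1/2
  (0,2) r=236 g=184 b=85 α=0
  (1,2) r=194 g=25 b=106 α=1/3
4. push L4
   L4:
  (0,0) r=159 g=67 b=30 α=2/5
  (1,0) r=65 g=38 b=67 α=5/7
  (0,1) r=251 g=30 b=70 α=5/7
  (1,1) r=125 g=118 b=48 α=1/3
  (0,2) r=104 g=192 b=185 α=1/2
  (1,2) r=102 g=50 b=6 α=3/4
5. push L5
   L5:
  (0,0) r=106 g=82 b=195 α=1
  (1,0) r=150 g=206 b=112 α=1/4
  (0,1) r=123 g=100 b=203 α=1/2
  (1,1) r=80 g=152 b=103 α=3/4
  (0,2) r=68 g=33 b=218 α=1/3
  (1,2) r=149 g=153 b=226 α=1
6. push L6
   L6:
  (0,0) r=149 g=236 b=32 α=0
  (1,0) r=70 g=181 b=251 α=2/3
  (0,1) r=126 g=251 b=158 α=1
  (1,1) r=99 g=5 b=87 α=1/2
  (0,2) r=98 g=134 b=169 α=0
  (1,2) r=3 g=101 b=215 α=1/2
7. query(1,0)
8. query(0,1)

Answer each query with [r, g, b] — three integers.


at x=1,y=0 over L1,L2,L3,L4,L5,L6:
+L1 (α=6/7) → [612/7, 1194/7, 1488/7]
+L2 (α=2/3) → [2068/21, 4064/21, 1434/7]
+L3 (α=3/4) → [3013/84, 2969/21, 3471/28]
+L4 (α=5/7) → [16663/294, 9928/147, 8161/98]
+L5 (α=1/4) → [31363/392, 10011/98, 35459/392]
+L6 (α=2/3) → [86243/1176, 45487/294, 232243/1176]
rounded: [73, 155, 197]

query (0,1) [L1,L2,L3,L4,L5,L6] — begin 0,0,0
after L1 α=2/5: [34, 86, 428/5]
after L2 α=5/8: [647/8, 1413/8, 4609/40]
after L3 α=4/7: [5045/56, 9071/56, 17827/280]
after L4 α=5/7: [40185/196, 13271/196, 66827/980]
after L5 α=1/2: [64293/392, 32871/392, 265767/1960]
after L6 α=1: [126, 251, 158]
= [126, 251, 158]


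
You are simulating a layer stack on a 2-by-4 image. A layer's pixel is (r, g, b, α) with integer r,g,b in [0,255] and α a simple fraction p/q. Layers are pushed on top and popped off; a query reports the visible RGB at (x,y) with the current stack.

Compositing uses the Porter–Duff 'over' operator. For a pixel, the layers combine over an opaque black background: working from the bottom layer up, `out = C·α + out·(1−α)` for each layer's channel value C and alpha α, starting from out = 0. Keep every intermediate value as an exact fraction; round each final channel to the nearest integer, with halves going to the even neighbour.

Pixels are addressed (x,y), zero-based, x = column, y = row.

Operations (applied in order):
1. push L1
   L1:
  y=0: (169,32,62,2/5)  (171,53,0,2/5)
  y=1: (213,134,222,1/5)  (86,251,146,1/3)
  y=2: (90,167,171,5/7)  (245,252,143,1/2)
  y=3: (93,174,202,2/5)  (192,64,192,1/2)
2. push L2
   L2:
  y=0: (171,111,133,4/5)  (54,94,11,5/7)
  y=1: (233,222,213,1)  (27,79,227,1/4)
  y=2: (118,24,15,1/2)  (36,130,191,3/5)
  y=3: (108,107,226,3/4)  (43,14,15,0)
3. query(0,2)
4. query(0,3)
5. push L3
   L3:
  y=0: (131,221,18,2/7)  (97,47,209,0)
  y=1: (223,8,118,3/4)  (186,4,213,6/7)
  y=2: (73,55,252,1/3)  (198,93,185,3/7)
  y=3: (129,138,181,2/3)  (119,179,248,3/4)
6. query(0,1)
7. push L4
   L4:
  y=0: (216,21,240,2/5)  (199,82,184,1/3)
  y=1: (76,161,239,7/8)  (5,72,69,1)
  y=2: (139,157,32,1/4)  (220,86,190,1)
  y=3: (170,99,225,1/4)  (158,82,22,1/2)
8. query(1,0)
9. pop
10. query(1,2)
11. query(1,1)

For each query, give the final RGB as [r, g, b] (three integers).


query (0,2) [L1,L2] — begin 0,0,0
L1 α=5/7: [450/7, 835/7, 855/7]
L2 α=1/2: [638/7, 1003/14, 480/7]
= [91, 72, 69]

at x=0,y=3 over L1,L2:
+L1 (α=2/5) → [186/5, 348/5, 404/5]
+L2 (α=3/4) → [903/10, 1953/20, 1897/10]
→ [90, 98, 190]

(0,1) stack=L1,L2,L3; from [0,0,0]:
after L1 α=1/5: [213/5, 134/5, 222/5]
after L2 α=1: [233, 222, 213]
after L3 α=3/4: [451/2, 123/2, 567/4]
→ [226, 62, 142]

query (1,0) [L1,L2,L3,L4] — begin 0,0,0
+L1 (α=2/5) → [342/5, 106/5, 0]
+L2 (α=5/7) → [2034/35, 366/5, 55/7]
+L3 (α=0) → [2034/35, 366/5, 55/7]
+L4 (α=1/3) → [11033/105, 1142/15, 466/7]
rounded: [105, 76, 67]

query (1,2) [L1,L2,L3] — begin 0,0,0
+L1 (α=1/2) → [245/2, 126, 143/2]
+L2 (α=3/5) → [353/5, 642/5, 716/5]
+L3 (α=3/7) → [626/5, 3963/35, 5639/35]
→ [125, 113, 161]

at x=1,y=1 over L1,L2,L3:
L1 α=1/3: [86/3, 251/3, 146/3]
L2 α=1/4: [113/4, 165/2, 373/4]
L3 α=6/7: [4577/28, 213/14, 5485/28]
= [163, 15, 196]


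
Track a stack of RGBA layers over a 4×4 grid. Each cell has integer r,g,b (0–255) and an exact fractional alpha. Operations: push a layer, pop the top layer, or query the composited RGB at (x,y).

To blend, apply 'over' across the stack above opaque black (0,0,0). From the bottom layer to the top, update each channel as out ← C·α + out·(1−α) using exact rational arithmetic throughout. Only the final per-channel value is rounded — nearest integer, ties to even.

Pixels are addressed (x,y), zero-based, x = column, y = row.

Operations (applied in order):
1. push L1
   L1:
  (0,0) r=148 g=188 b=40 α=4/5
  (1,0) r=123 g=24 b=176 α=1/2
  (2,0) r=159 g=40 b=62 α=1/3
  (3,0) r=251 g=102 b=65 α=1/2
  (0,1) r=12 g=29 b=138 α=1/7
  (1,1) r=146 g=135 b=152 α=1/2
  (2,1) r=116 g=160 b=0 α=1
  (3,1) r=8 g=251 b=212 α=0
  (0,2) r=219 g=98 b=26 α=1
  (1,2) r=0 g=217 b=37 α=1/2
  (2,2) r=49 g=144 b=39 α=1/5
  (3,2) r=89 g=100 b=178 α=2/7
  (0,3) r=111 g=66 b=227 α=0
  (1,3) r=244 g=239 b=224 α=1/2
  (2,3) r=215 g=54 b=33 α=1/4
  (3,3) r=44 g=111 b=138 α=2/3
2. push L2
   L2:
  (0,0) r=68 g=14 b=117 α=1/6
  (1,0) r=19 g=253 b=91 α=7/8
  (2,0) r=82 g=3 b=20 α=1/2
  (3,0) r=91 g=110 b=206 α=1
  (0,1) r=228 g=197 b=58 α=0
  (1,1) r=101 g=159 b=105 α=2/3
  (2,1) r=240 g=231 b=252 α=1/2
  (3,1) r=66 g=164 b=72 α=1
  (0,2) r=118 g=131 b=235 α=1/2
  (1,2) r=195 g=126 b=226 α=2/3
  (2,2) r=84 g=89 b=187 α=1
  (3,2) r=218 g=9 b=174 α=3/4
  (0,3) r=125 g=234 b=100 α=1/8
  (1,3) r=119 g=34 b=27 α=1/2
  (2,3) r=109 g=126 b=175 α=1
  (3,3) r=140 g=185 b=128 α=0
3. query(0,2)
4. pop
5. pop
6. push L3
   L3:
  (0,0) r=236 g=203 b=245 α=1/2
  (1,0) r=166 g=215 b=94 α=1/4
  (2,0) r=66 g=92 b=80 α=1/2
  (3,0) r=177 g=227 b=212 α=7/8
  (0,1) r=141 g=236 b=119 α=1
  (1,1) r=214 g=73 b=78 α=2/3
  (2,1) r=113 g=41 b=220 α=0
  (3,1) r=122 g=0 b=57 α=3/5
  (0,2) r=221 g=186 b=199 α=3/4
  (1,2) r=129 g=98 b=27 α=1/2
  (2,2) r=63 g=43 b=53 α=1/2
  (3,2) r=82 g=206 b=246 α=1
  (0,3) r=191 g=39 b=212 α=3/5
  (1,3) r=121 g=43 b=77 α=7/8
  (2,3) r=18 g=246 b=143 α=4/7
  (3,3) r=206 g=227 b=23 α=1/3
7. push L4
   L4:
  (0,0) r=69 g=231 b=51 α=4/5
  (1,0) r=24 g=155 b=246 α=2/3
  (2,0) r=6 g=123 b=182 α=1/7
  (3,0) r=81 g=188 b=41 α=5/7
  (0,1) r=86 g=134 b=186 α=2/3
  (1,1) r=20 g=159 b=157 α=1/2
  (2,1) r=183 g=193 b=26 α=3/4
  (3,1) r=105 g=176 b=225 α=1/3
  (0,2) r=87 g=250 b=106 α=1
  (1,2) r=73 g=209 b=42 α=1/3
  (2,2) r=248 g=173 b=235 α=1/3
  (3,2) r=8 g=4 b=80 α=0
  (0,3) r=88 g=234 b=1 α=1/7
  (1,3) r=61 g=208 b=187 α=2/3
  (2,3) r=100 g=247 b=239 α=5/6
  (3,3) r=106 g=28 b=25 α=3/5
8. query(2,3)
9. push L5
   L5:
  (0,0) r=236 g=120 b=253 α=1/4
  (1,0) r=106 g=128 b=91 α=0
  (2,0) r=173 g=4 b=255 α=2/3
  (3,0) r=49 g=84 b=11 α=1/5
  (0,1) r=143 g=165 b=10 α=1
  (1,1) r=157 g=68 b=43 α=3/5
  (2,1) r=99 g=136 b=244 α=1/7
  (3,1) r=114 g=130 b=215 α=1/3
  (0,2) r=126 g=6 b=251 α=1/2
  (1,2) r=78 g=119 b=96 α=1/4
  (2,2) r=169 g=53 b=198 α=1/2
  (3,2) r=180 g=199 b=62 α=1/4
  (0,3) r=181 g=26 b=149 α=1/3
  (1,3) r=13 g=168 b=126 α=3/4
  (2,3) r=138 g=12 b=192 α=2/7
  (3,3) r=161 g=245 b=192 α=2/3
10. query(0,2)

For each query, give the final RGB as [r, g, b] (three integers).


at x=0,y=2 over L1,L2:
after L1 α=1: [219, 98, 26]
after L2 α=1/2: [337/2, 229/2, 261/2]
rounded: [168, 114, 130]

at x=2,y=3 over L3,L4:
+L3 (α=4/7) → [72/7, 984/7, 572/7]
+L4 (α=5/6) → [1786/21, 9629/42, 2979/14]
rounded: [85, 229, 213]

query (0,2) [L3,L4,L5] — begin 0,0,0
L3 α=3/4: [663/4, 279/2, 597/4]
L4 α=1: [87, 250, 106]
L5 α=1/2: [213/2, 128, 357/2]
rounded: [106, 128, 178]


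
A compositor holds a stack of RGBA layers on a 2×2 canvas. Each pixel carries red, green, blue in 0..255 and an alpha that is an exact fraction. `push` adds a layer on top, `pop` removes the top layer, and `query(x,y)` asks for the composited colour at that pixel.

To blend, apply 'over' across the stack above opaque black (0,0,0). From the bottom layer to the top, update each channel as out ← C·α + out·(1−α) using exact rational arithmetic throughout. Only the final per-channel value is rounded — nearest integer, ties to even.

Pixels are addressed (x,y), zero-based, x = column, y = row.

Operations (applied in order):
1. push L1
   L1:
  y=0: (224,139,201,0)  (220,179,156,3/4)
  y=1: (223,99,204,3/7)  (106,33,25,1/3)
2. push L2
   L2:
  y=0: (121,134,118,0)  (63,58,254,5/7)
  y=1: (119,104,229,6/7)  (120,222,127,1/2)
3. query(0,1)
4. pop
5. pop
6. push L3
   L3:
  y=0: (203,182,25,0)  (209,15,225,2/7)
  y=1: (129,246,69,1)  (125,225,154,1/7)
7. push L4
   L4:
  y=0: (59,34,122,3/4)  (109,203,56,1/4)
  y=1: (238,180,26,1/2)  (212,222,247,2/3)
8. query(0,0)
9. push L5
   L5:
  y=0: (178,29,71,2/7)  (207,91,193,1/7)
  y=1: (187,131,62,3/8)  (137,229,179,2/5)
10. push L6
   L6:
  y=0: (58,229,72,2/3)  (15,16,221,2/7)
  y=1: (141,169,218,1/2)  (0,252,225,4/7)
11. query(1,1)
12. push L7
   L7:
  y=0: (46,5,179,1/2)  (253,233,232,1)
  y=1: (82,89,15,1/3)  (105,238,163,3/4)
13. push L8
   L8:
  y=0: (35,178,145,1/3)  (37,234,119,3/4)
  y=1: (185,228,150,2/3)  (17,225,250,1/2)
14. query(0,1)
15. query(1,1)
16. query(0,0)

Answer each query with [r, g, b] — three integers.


at x=0,y=1 over L1,L2:
+L1 (α=3/7) → [669/7, 297/7, 612/7]
+L2 (α=6/7) → [5667/49, 4665/49, 10230/49]
rounded: [116, 95, 209]

at x=0,y=0 over L3,L4:
L3 α=0: [0, 0, 0]
L4 α=3/4: [177/4, 51/2, 183/2]
rounded: [44, 26, 92]

(1,1) stack=L3,L4,L5,L6; from [0,0,0]:
L3 α=1/7: [125/7, 225/7, 22]
L4 α=2/3: [1031/7, 1111/7, 172]
L5 α=2/5: [5011/35, 6539/35, 874/5]
L6 α=4/7: [15033/245, 54897/245, 7122/35]
→ [61, 224, 203]

(0,1) stack=L3,L4,L5,L6,L7,L8; from [0,0,0]:
after L3 α=1: [129, 246, 69]
after L4 α=1/2: [367/2, 213, 95/2]
after L5 α=3/8: [2957/16, 729/4, 847/16]
after L6 α=1/2: [5213/32, 1405/8, 4335/32]
after L7 α=1/3: [2175/16, 587/4, 1525/16]
after L8 α=2/3: [8095/48, 2411/12, 6325/48]
rounded: [169, 201, 132]

(1,1) stack=L3,L4,L5,L6,L7,L8; from [0,0,0]:
+L3 (α=1/7) → [125/7, 225/7, 22]
+L4 (α=2/3) → [1031/7, 1111/7, 172]
+L5 (α=2/5) → [5011/35, 6539/35, 874/5]
+L6 (α=4/7) → [15033/245, 54897/245, 7122/35]
+L7 (α=3/4) → [23052/245, 229827/980, 24237/140]
+L8 (α=1/2) → [27217/490, 450327/1960, 59237/280]
= [56, 230, 212]

(0,0) stack=L3,L4,L5,L6,L7,L8; from [0,0,0]:
after L3 α=0: [0, 0, 0]
after L4 α=3/4: [177/4, 51/2, 183/2]
after L5 α=2/7: [2309/28, 53/2, 1199/14]
after L6 α=2/3: [5557/84, 323/2, 3215/42]
after L7 α=1/2: [9421/168, 333/4, 10733/84]
after L8 α=1/3: [12361/252, 689/6, 16823/126]
= [49, 115, 134]


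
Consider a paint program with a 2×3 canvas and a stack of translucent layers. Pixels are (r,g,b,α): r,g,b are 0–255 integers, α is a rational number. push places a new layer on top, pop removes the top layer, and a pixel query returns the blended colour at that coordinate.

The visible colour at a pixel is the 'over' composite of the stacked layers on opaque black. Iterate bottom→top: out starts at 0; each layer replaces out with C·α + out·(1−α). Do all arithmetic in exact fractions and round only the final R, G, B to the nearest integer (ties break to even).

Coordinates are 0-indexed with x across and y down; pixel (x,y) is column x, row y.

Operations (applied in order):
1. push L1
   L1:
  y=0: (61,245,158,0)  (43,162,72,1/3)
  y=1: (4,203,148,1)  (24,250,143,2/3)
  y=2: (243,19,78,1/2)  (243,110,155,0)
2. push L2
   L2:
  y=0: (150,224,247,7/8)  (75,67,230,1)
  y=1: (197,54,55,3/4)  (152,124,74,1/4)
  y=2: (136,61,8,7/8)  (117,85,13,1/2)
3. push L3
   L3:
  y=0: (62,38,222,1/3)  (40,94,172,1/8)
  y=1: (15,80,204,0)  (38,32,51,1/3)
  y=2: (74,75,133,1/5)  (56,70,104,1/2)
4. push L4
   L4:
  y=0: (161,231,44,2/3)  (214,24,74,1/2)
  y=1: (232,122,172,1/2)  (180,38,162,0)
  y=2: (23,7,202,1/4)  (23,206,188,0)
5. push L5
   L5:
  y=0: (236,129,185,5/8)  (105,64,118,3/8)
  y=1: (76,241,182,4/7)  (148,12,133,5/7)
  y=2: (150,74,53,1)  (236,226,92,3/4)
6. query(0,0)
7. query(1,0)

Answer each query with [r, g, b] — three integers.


at x=0,y=0 over L1,L2,L3,L4,L5:
after L1 α=0: [0, 0, 0]
after L2 α=7/8: [525/4, 196, 1729/8]
after L3 α=1/3: [649/6, 430/3, 2617/12]
after L4 α=2/3: [2581/18, 1816/9, 3673/36]
after L5 α=5/8: [9661/48, 3751/24, 14773/96]
→ [201, 156, 154]

(1,0) stack=L1,L2,L3,L4,L5; from [0,0,0]:
after L1 α=1/3: [43/3, 54, 24]
after L2 α=1: [75, 67, 230]
after L3 α=1/8: [565/8, 563/8, 891/4]
after L4 α=1/2: [2277/16, 755/16, 1187/8]
after L5 α=3/8: [16425/128, 6847/128, 8767/64]
→ [128, 53, 137]


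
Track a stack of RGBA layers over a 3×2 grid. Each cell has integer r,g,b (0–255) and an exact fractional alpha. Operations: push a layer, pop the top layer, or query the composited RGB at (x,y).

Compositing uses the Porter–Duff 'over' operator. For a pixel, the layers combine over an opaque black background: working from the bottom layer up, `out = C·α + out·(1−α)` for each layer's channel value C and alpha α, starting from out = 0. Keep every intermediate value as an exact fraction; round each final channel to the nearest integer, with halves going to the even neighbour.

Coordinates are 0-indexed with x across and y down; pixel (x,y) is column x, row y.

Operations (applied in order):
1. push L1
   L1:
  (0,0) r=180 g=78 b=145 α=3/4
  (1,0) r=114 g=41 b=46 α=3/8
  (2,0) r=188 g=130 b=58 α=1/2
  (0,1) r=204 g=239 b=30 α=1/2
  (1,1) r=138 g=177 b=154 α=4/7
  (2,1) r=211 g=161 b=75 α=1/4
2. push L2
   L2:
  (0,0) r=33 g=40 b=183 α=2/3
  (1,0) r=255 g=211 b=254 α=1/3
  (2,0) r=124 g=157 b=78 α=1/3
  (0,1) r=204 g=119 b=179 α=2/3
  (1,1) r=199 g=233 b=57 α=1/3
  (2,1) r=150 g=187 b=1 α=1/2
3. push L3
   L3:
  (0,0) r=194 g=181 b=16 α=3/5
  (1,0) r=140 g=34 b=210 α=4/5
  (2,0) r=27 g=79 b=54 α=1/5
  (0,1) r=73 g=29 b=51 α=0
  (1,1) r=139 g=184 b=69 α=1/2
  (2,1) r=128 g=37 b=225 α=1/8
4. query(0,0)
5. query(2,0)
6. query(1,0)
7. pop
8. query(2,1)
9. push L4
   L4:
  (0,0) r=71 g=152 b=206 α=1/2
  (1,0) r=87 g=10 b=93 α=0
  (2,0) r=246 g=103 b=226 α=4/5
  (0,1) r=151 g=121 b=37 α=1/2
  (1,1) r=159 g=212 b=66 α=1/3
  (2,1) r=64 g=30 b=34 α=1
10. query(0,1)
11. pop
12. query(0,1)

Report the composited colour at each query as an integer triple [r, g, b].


(0,0) stack=L1,L2,L3; from [0,0,0]:
L1 α=3/4: [135, 117/2, 435/4]
L2 α=2/3: [67, 277/6, 633/4]
L3 α=3/5: [716/5, 1906/15, 729/10]
= [143, 127, 73]

(2,0) stack=L1,L2,L3; from [0,0,0]:
L1 α=1/2: [94, 65, 29]
L2 α=1/3: [104, 287/3, 136/3]
L3 α=1/5: [443/5, 277/3, 706/15]
= [89, 92, 47]

at x=1,y=0 over L1,L2,L3:
+L1 (α=3/8) → [171/4, 123/8, 69/4]
+L2 (α=1/3) → [227/2, 967/12, 577/6]
+L3 (α=4/5) → [1347/10, 2599/60, 5617/30]
rounded: [135, 43, 187]

at x=2,y=1 over L1,L2:
after L1 α=1/4: [211/4, 161/4, 75/4]
after L2 α=1/2: [811/8, 909/8, 79/8]
= [101, 114, 10]

(0,1) stack=L1,L2,L4; from [0,0,0]:
after L1 α=1/2: [102, 239/2, 15]
after L2 α=2/3: [170, 715/6, 373/3]
after L4 α=1/2: [321/2, 1441/12, 242/3]
rounded: [160, 120, 81]

(0,1) stack=L1,L2; from [0,0,0]:
+L1 (α=1/2) → [102, 239/2, 15]
+L2 (α=2/3) → [170, 715/6, 373/3]
rounded: [170, 119, 124]


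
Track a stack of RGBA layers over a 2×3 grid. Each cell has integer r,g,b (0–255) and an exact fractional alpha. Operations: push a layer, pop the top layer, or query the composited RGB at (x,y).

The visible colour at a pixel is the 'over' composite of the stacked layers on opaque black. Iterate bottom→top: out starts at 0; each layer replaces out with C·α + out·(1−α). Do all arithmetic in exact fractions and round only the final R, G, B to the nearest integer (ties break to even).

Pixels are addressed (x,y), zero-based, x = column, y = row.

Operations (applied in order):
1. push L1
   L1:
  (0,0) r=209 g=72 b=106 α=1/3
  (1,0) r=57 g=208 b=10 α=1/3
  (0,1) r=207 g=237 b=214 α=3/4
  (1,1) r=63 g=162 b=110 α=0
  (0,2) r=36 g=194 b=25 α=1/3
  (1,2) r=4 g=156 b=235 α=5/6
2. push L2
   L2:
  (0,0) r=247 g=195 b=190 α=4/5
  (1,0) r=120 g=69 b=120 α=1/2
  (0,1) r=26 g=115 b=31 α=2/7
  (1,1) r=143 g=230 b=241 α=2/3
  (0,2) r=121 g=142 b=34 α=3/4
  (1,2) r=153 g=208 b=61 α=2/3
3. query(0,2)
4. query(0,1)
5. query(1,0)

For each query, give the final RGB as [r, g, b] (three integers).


(0,2) stack=L1,L2; from [0,0,0]:
after L1 α=1/3: [12, 194/3, 25/3]
after L2 α=3/4: [375/4, 368/3, 331/12]
rounded: [94, 123, 28]

(0,1) stack=L1,L2; from [0,0,0]:
L1 α=3/4: [621/4, 711/4, 321/2]
L2 α=2/7: [3313/28, 4475/28, 247/2]
→ [118, 160, 124]

at x=1,y=0 over L1,L2:
after L1 α=1/3: [19, 208/3, 10/3]
after L2 α=1/2: [139/2, 415/6, 185/3]
rounded: [70, 69, 62]


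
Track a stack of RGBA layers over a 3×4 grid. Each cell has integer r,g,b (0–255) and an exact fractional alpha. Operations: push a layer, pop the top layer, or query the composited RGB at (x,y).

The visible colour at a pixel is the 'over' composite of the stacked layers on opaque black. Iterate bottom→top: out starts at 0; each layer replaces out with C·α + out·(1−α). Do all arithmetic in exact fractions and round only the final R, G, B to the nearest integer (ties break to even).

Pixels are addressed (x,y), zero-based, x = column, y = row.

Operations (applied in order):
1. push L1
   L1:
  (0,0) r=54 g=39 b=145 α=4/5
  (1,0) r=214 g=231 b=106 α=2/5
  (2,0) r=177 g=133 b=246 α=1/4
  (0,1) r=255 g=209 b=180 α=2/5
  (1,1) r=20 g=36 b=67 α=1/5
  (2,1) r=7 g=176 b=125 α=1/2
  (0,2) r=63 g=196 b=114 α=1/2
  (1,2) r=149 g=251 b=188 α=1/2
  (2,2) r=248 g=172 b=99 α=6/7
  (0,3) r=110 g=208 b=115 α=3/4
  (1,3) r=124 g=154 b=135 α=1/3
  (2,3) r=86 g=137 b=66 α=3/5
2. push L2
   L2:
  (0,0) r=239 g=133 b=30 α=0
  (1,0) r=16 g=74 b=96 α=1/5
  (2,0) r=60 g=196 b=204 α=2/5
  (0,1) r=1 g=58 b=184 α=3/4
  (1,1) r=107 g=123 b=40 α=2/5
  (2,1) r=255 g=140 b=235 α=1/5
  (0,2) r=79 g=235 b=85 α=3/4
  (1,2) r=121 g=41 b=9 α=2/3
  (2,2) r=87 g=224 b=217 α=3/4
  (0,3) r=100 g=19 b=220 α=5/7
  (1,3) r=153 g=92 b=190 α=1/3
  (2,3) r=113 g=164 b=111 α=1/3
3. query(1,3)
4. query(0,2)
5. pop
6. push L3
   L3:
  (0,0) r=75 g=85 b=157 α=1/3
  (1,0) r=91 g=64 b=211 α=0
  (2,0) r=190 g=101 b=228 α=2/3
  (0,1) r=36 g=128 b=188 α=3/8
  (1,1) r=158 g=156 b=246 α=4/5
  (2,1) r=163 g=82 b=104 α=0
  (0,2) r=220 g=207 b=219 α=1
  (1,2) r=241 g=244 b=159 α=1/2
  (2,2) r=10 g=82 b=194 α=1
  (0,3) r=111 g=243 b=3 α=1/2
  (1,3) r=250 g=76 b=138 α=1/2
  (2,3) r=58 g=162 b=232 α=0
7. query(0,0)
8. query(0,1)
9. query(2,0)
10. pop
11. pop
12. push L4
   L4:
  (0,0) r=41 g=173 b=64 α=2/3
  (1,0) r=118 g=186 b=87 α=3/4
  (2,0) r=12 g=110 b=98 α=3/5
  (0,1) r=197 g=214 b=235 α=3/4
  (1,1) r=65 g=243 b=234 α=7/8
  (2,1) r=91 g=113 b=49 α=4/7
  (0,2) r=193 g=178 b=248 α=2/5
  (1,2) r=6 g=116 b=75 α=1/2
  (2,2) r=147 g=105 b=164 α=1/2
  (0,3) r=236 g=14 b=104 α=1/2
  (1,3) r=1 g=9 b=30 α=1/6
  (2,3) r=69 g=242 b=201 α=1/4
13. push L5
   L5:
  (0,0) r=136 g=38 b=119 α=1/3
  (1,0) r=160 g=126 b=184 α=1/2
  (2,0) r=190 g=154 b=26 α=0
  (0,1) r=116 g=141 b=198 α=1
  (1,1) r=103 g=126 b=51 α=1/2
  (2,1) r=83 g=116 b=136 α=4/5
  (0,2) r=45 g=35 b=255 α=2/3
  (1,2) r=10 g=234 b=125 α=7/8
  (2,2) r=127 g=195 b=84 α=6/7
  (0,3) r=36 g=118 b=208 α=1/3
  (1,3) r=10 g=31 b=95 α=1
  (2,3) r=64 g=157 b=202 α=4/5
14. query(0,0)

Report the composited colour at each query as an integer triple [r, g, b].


(1,3) stack=L1,L2; from [0,0,0]:
+L1 (α=1/3) → [124/3, 154/3, 45]
+L2 (α=1/3) → [707/9, 584/9, 280/3]
→ [79, 65, 93]

query (0,2) [L1,L2] — begin 0,0,0
L1 α=1/2: [63/2, 98, 57]
L2 α=3/4: [537/8, 803/4, 78]
= [67, 201, 78]

(0,0) stack=L1,L3; from [0,0,0]:
after L1 α=4/5: [216/5, 156/5, 116]
after L3 α=1/3: [269/5, 737/15, 389/3]
→ [54, 49, 130]

(0,1) stack=L1,L3; from [0,0,0]:
L1 α=2/5: [102, 418/5, 72]
L3 α=3/8: [309/4, 401/4, 231/2]
rounded: [77, 100, 116]

(2,0) stack=L1,L3; from [0,0,0]:
after L1 α=1/4: [177/4, 133/4, 123/2]
after L3 α=2/3: [1697/12, 941/12, 345/2]
→ [141, 78, 172]

(0,0) stack=L4,L5; from [0,0,0]:
L4 α=2/3: [82/3, 346/3, 128/3]
L5 α=1/3: [572/9, 806/9, 613/9]
rounded: [64, 90, 68]


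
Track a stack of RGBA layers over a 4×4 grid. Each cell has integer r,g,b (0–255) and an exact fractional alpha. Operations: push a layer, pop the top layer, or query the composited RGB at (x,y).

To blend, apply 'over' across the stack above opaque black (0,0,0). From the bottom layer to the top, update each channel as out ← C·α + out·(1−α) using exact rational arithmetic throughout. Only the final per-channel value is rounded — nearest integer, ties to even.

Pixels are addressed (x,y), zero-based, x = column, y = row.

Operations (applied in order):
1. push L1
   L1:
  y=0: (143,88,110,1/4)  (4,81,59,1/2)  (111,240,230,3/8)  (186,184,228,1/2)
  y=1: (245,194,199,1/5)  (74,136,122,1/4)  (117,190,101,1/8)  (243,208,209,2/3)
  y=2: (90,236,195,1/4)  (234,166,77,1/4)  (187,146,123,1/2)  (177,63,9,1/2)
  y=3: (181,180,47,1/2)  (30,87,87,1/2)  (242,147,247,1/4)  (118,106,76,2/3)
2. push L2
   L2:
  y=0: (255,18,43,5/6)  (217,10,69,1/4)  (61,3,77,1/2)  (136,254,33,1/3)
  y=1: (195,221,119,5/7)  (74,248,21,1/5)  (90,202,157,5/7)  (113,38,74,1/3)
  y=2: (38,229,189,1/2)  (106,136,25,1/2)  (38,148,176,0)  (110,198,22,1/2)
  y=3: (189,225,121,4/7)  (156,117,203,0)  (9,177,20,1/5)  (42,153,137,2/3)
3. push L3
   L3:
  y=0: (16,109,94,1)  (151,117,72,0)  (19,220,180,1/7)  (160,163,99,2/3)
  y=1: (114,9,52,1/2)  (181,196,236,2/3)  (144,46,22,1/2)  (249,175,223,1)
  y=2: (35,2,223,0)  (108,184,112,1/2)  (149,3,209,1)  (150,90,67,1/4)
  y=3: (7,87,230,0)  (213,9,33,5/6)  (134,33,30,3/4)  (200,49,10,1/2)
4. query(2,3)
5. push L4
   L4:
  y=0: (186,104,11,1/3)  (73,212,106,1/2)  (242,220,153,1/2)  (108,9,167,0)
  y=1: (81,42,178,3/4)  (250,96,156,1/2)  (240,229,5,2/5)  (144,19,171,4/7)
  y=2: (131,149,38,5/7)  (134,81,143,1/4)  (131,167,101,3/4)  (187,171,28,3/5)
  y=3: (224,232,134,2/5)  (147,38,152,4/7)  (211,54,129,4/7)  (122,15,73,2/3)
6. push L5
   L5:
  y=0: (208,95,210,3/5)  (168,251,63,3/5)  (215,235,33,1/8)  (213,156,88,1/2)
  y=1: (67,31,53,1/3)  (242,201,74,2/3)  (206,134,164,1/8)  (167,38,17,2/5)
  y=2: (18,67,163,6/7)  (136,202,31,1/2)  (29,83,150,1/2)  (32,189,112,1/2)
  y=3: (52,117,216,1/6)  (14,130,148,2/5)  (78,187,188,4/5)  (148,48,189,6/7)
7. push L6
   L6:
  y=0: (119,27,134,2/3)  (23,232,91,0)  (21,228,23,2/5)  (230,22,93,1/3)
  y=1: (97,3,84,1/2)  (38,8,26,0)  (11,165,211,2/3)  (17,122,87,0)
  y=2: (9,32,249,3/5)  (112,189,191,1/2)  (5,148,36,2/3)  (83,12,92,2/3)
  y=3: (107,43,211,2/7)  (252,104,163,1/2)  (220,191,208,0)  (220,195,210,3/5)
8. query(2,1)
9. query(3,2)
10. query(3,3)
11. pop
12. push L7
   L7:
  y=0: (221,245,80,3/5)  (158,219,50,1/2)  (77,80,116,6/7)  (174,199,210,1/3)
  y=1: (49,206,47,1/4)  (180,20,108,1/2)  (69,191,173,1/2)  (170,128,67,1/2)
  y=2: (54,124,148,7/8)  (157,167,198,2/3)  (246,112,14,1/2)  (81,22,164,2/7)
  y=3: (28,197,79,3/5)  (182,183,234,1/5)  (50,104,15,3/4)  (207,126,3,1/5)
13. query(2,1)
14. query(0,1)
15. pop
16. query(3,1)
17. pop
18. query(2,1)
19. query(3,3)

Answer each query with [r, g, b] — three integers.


at x=2,y=3 over L1,L2,L3:
L1 α=1/4: [121/2, 147/4, 247/4]
L2 α=1/5: [251/5, 324/5, 267/5]
L3 α=3/4: [2261/20, 819/20, 717/20]
→ [113, 41, 36]

at x=2,y=1 over L1,L2,L3,L4,L5,L6:
L1 α=1/8: [117/8, 95/4, 101/8]
L2 α=5/7: [1917/28, 2115/14, 463/4]
L3 α=1/2: [5949/56, 2759/28, 551/8]
L4 α=2/5: [44727/280, 21101/140, 1733/40]
L5 α=1/8: [52967/320, 23781/160, 18691/320]
L6 α=2/3: [60007/960, 25527/160, 153731/960]
rounded: [63, 160, 160]

(3,2) stack=L1,L2,L3,L4,L5,L6; from [0,0,0]:
+L1 (α=1/2) → [177/2, 63/2, 9/2]
+L2 (α=1/2) → [397/4, 459/4, 53/4]
+L3 (α=1/4) → [1791/16, 1737/16, 427/16]
+L4 (α=3/5) → [6279/40, 5841/40, 1099/40]
+L5 (α=1/2) → [7559/80, 13401/80, 5579/80]
+L6 (α=2/3) → [20839/240, 5107/80, 20299/240]
= [87, 64, 85]

at x=3,y=3 over L1,L2,L3,L4,L5,L6:
after L1 α=2/3: [236/3, 212/3, 152/3]
after L2 α=2/3: [488/9, 1130/9, 974/9]
after L3 α=1/2: [1144/9, 1571/18, 532/9]
after L4 α=2/3: [3340/27, 2111/54, 1846/27]
after L5 α=6/7: [27316/189, 17663/378, 32464/189]
after L6 α=3/5: [179372/945, 128228/945, 183998/945]
→ [190, 136, 195]

(2,1) stack=L1,L2,L3,L4,L5,L7; from [0,0,0]:
after L1 α=1/8: [117/8, 95/4, 101/8]
after L2 α=5/7: [1917/28, 2115/14, 463/4]
after L3 α=1/2: [5949/56, 2759/28, 551/8]
after L4 α=2/5: [44727/280, 21101/140, 1733/40]
after L5 α=1/8: [52967/320, 23781/160, 18691/320]
after L7 α=1/2: [75047/640, 54341/320, 74051/640]
= [117, 170, 116]

(0,1) stack=L1,L2,L3,L4,L5,L7; from [0,0,0]:
+L1 (α=1/5) → [49, 194/5, 199/5]
+L2 (α=5/7) → [1073/7, 5913/35, 3373/35]
+L3 (α=1/2) → [1871/14, 3114/35, 5193/70]
+L4 (α=3/4) → [5273/56, 1881/35, 42573/280]
+L5 (α=1/3) → [2383/28, 4847/105, 49993/420]
+L7 (α=1/4) → [8521/112, 12057/140, 56573/560]
rounded: [76, 86, 101]

(3,1) stack=L1,L2,L3,L4,L5; from [0,0,0]:
after L1 α=2/3: [162, 416/3, 418/3]
after L2 α=1/3: [437/3, 946/9, 1058/9]
after L3 α=1: [249, 175, 223]
after L4 α=4/7: [189, 601/7, 1353/7]
after L5 α=2/5: [901/5, 467/7, 4297/35]
rounded: [180, 67, 123]

query (2,1) [L1,L2,L3,L4] — begin 0,0,0
after L1 α=1/8: [117/8, 95/4, 101/8]
after L2 α=5/7: [1917/28, 2115/14, 463/4]
after L3 α=1/2: [5949/56, 2759/28, 551/8]
after L4 α=2/5: [44727/280, 21101/140, 1733/40]
→ [160, 151, 43]

query (3,3) [L1,L2,L3,L4] — begin 0,0,0
L1 α=2/3: [236/3, 212/3, 152/3]
L2 α=2/3: [488/9, 1130/9, 974/9]
L3 α=1/2: [1144/9, 1571/18, 532/9]
L4 α=2/3: [3340/27, 2111/54, 1846/27]
= [124, 39, 68]


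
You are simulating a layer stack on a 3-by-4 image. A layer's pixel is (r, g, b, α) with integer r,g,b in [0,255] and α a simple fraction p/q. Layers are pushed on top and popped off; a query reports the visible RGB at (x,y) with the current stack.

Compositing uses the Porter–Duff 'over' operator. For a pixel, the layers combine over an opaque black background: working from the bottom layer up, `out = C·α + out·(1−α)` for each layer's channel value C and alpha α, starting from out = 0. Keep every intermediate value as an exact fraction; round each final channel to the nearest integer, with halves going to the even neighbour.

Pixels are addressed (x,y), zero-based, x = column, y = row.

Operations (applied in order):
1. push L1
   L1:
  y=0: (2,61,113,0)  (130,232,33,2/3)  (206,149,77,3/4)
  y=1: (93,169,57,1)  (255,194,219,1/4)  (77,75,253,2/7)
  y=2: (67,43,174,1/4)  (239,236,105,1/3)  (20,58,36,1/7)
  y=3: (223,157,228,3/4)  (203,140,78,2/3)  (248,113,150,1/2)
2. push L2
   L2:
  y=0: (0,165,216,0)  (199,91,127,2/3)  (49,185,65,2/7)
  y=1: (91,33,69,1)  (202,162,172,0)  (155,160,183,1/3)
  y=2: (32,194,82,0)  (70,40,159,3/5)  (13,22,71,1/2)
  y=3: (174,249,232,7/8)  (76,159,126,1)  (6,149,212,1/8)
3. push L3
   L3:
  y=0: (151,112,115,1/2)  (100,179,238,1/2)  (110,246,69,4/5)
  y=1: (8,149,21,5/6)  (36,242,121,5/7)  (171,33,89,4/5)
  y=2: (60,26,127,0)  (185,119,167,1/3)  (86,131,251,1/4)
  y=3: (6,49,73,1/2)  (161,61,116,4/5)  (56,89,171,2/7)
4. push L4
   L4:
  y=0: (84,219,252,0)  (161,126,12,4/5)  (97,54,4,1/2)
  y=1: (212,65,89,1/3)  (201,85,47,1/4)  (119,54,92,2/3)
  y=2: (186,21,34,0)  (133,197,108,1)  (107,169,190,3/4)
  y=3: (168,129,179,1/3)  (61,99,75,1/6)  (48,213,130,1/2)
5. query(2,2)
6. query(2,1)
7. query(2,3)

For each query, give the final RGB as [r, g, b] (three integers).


query (2,2) [L1,L2,L3,L4] — begin 0,0,0
L1 α=1/7: [20/7, 58/7, 36/7]
L2 α=1/2: [111/14, 106/7, 533/14]
L3 α=1/4: [1537/56, 1235/28, 5113/56]
L4 α=3/4: [19513/224, 15431/112, 37033/224]
rounded: [87, 138, 165]

(2,1) stack=L1,L2,L3,L4; from [0,0,0]:
after L1 α=2/7: [22, 150/7, 506/7]
after L2 α=1/3: [199/3, 1420/21, 2293/21]
after L3 α=4/5: [2251/15, 4192/105, 9769/105]
after L4 α=2/3: [5821/45, 15532/315, 29089/315]
= [129, 49, 92]

query (2,3) [L1,L2,L3,L4] — begin 0,0,0
after L1 α=1/2: [124, 113/2, 75]
after L2 α=1/8: [437/4, 1089/16, 737/8]
after L3 α=2/7: [2633/28, 8293/112, 6421/56]
after L4 α=1/2: [3977/56, 32149/224, 13701/112]
rounded: [71, 144, 122]
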